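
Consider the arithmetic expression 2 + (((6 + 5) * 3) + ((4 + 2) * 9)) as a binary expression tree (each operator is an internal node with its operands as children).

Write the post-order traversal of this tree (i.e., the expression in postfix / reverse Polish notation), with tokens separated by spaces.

2 6 5 + 3 * 4 2 + 9 * + +

Post-order on an expression tree gives postfix notation: for each operator, emit left operand, right operand, then the operator.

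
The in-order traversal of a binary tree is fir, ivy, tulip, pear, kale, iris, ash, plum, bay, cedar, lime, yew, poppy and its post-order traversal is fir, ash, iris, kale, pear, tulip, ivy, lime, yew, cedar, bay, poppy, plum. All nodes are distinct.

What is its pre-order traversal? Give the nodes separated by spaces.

The last element of post-order is the root; it splits in-order into left and right subtrees.
Root plum: left subtree has 7 nodes {fir, ivy, tulip, pear, kale, iris, ash}, right has 5 {bay, cedar, lime, yew, poppy}.
  Root ivy: left subtree has 1 node {fir}, right has 5 {tulip, pear, kale, iris, ash}.
    Root tulip: left subtree has 0 nodes { }, right has 4 {pear, kale, iris, ash}.
      Root pear: left subtree has 0 nodes { }, right has 3 {kale, iris, ash}.
        Root kale: left subtree has 0 nodes { }, right has 2 {iris, ash}.
          Root iris: left subtree has 0 nodes { }, right has 1 {ash}.
  Root poppy: left subtree has 4 nodes {bay, cedar, lime, yew}, right has 0 { }.
    Root bay: left subtree has 0 nodes { }, right has 3 {cedar, lime, yew}.
      Root cedar: left subtree has 0 nodes { }, right has 2 {lime, yew}.
        Root yew: left subtree has 1 node {lime}, right has 0 { }.

plum ivy fir tulip pear kale iris ash poppy bay cedar yew lime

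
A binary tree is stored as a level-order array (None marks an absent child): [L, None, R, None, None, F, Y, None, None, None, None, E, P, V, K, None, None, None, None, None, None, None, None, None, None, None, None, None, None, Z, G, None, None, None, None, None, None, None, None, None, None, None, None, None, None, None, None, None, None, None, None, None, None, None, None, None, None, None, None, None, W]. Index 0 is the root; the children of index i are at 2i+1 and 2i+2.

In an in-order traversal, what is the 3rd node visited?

F

In-order visits the left subtree, then the node, then the right subtree.
At L: no left child.
Visit L.
At L: go right to R.
  At R: go left to F.
    At F: go left to E.
      E is a leaf — visit E.
    Visit F.
    At F: go right to P.
      P is a leaf — visit P.
  Visit R.
  At R: go right to Y.
    At Y: go left to V.
      V is a leaf — visit V.
    Visit Y.
    At Y: go right to K.
      At K: go left to Z.
        At Z: no left child.
        Visit Z.
        At Z: go right to W.
          W is a leaf — visit W.
      Visit K.
      At K: go right to G.
        G is a leaf — visit G.
Full in-order sequence: L, E, F, P, R, V, Y, Z, W, K, G.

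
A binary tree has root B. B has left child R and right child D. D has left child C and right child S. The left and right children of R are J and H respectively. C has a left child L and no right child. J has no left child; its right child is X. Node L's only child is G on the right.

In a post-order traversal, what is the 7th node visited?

C

Post-order visits the left subtree, then the right subtree, then the node.
At B: go left to R.
  At R: go left to J.
    At J: no left child.
    At J: go right to X.
      X is a leaf — visit X.
    Visit J.
  At R: go right to H.
    H is a leaf — visit H.
  Visit R.
At B: go right to D.
  At D: go left to C.
    At C: go left to L.
      At L: no left child.
      At L: go right to G.
        G is a leaf — visit G.
      Visit L.
    At C: no right child.
    Visit C.
  At D: go right to S.
    S is a leaf — visit S.
  Visit D.
Visit B.
Full post-order sequence: X, J, H, R, G, L, C, S, D, B.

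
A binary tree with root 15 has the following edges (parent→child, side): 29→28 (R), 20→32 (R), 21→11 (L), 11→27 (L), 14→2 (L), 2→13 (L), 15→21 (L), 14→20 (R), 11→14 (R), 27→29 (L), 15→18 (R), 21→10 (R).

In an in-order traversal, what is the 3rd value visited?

27

In-order visits the left subtree, then the node, then the right subtree.
At 15: go left to 21.
  At 21: go left to 11.
    At 11: go left to 27.
      At 27: go left to 29.
        At 29: no left child.
        Visit 29.
        At 29: go right to 28.
          28 is a leaf — visit 28.
      Visit 27.
      At 27: no right child.
    Visit 11.
    At 11: go right to 14.
      At 14: go left to 2.
        At 2: go left to 13.
          13 is a leaf — visit 13.
        Visit 2.
        At 2: no right child.
      Visit 14.
      At 14: go right to 20.
        At 20: no left child.
        Visit 20.
        At 20: go right to 32.
          32 is a leaf — visit 32.
  Visit 21.
  At 21: go right to 10.
    10 is a leaf — visit 10.
Visit 15.
At 15: go right to 18.
  18 is a leaf — visit 18.
Full in-order sequence: 29, 28, 27, 11, 13, 2, 14, 20, 32, 21, 10, 15, 18.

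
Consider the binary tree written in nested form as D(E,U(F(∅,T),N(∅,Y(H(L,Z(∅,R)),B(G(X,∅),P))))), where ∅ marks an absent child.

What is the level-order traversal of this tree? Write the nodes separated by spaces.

Level-order visits nodes level by level from the root, left to right within each level.
Level 0: D
Level 1: E, U
Level 2: F, N
Level 3: T, Y
Level 4: H, B
Level 5: L, Z, G, P
Level 6: R, X

D E U F N T Y H B L Z G P R X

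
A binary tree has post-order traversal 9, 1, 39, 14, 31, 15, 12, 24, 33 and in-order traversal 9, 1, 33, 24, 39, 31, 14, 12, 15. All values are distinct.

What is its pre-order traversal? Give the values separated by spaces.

33 1 9 24 12 31 39 14 15

The last element of post-order is the root; it splits in-order into left and right subtrees.
Root 33: left subtree has 2 nodes {9, 1}, right has 6 {24, 39, 31, 14, 12, 15}.
  Root 1: left subtree has 1 node {9}, right has 0 { }.
  Root 24: left subtree has 0 nodes { }, right has 5 {39, 31, 14, 12, 15}.
    Root 12: left subtree has 3 nodes {39, 31, 14}, right has 1 {15}.
      Root 31: left subtree has 1 node {39}, right has 1 {14}.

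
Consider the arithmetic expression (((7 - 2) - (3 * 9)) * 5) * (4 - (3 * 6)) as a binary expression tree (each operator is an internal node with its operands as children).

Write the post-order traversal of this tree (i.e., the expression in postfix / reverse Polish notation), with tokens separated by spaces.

7 2 - 3 9 * - 5 * 4 3 6 * - *

Post-order on an expression tree gives postfix notation: for each operator, emit left operand, right operand, then the operator.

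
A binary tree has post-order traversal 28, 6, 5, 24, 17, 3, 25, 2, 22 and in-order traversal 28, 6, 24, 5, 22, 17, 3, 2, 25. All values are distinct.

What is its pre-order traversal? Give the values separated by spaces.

The last element of post-order is the root; it splits in-order into left and right subtrees.
Root 22: left subtree has 4 nodes {28, 6, 24, 5}, right has 4 {17, 3, 2, 25}.
  Root 24: left subtree has 2 nodes {28, 6}, right has 1 {5}.
    Root 6: left subtree has 1 node {28}, right has 0 { }.
  Root 2: left subtree has 2 nodes {17, 3}, right has 1 {25}.
    Root 3: left subtree has 1 node {17}, right has 0 { }.

22 24 6 28 5 2 3 17 25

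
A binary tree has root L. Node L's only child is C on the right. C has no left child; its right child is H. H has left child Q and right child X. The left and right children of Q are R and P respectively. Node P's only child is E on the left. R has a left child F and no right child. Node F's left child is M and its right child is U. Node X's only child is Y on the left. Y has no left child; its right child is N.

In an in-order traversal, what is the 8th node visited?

E

In-order visits the left subtree, then the node, then the right subtree.
At L: no left child.
Visit L.
At L: go right to C.
  At C: no left child.
  Visit C.
  At C: go right to H.
    At H: go left to Q.
      At Q: go left to R.
        At R: go left to F.
          At F: go left to M.
            M is a leaf — visit M.
          Visit F.
          At F: go right to U.
            U is a leaf — visit U.
        Visit R.
        At R: no right child.
      Visit Q.
      At Q: go right to P.
        At P: go left to E.
          E is a leaf — visit E.
        Visit P.
        At P: no right child.
    Visit H.
    At H: go right to X.
      At X: go left to Y.
        At Y: no left child.
        Visit Y.
        At Y: go right to N.
          N is a leaf — visit N.
      Visit X.
      At X: no right child.
Full in-order sequence: L, C, M, F, U, R, Q, E, P, H, Y, N, X.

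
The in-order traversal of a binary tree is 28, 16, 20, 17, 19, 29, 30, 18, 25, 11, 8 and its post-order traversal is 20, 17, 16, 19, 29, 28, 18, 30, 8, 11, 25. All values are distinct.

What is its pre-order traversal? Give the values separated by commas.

The last element of post-order is the root; it splits in-order into left and right subtrees.
Root 25: left subtree has 8 nodes {28, 16, 20, 17, 19, 29, 30, 18}, right has 2 {11, 8}.
  Root 30: left subtree has 6 nodes {28, 16, 20, 17, 19, 29}, right has 1 {18}.
    Root 28: left subtree has 0 nodes { }, right has 5 {16, 20, 17, 19, 29}.
      Root 29: left subtree has 4 nodes {16, 20, 17, 19}, right has 0 { }.
        Root 19: left subtree has 3 nodes {16, 20, 17}, right has 0 { }.
          Root 16: left subtree has 0 nodes { }, right has 2 {20, 17}.
            Root 17: left subtree has 1 node {20}, right has 0 { }.
  Root 11: left subtree has 0 nodes { }, right has 1 {8}.

25, 30, 28, 29, 19, 16, 17, 20, 18, 11, 8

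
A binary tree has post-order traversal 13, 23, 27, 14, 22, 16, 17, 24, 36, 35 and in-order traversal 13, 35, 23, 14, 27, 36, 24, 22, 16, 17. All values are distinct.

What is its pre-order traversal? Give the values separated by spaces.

35 13 36 14 23 27 24 17 16 22

The last element of post-order is the root; it splits in-order into left and right subtrees.
Root 35: left subtree has 1 node {13}, right has 8 {23, 14, 27, 36, 24, 22, 16, 17}.
  Root 36: left subtree has 3 nodes {23, 14, 27}, right has 4 {24, 22, 16, 17}.
    Root 14: left subtree has 1 node {23}, right has 1 {27}.
    Root 24: left subtree has 0 nodes { }, right has 3 {22, 16, 17}.
      Root 17: left subtree has 2 nodes {22, 16}, right has 0 { }.
        Root 16: left subtree has 1 node {22}, right has 0 { }.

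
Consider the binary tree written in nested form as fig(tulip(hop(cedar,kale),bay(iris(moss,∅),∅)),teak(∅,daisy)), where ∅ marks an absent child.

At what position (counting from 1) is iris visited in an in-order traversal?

In-order visits the left subtree, then the node, then the right subtree.
At fig: go left to tulip.
  At tulip: go left to hop.
    At hop: go left to cedar.
      cedar is a leaf — visit cedar.
    Visit hop.
    At hop: go right to kale.
      kale is a leaf — visit kale.
  Visit tulip.
  At tulip: go right to bay.
    At bay: go left to iris.
      At iris: go left to moss.
        moss is a leaf — visit moss.
      Visit iris.
      At iris: no right child.
    Visit bay.
    At bay: no right child.
Visit fig.
At fig: go right to teak.
  At teak: no left child.
  Visit teak.
  At teak: go right to daisy.
    daisy is a leaf — visit daisy.
Full in-order sequence: cedar, hop, kale, tulip, moss, iris, bay, fig, teak, daisy.

6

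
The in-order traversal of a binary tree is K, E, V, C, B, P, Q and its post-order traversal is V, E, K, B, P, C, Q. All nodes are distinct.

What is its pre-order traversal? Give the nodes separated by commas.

The last element of post-order is the root; it splits in-order into left and right subtrees.
Root Q: left subtree has 6 nodes {K, E, V, C, B, P}, right has 0 { }.
  Root C: left subtree has 3 nodes {K, E, V}, right has 2 {B, P}.
    Root K: left subtree has 0 nodes { }, right has 2 {E, V}.
      Root E: left subtree has 0 nodes { }, right has 1 {V}.
    Root P: left subtree has 1 node {B}, right has 0 { }.

Q, C, K, E, V, P, B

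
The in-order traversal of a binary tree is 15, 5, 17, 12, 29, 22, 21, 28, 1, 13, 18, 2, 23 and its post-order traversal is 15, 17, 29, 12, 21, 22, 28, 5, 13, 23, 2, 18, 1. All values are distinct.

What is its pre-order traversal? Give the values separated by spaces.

The last element of post-order is the root; it splits in-order into left and right subtrees.
Root 1: left subtree has 8 nodes {15, 5, 17, 12, 29, 22, 21, 28}, right has 4 {13, 18, 2, 23}.
  Root 5: left subtree has 1 node {15}, right has 6 {17, 12, 29, 22, 21, 28}.
    Root 28: left subtree has 5 nodes {17, 12, 29, 22, 21}, right has 0 { }.
      Root 22: left subtree has 3 nodes {17, 12, 29}, right has 1 {21}.
        Root 12: left subtree has 1 node {17}, right has 1 {29}.
  Root 18: left subtree has 1 node {13}, right has 2 {2, 23}.
    Root 2: left subtree has 0 nodes { }, right has 1 {23}.

1 5 15 28 22 12 17 29 21 18 13 2 23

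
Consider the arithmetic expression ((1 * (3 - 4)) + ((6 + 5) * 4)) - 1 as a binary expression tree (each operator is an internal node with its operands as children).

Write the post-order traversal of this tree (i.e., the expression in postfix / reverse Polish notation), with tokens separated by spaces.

1 3 4 - * 6 5 + 4 * + 1 -

Post-order on an expression tree gives postfix notation: for each operator, emit left operand, right operand, then the operator.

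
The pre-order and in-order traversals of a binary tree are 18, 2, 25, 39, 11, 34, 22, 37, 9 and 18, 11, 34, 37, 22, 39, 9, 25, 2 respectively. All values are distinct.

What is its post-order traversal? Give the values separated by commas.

37, 22, 34, 11, 9, 39, 25, 2, 18

The first element of pre-order is the root; it splits in-order into left and right subtrees.
Root 18: left subtree has 0 nodes { }, right has 8 {11, 34, 37, 22, 39, 9, 25, 2}.
  Root 2: left subtree has 7 nodes {11, 34, 37, 22, 39, 9, 25}, right has 0 { }.
    Root 25: left subtree has 6 nodes {11, 34, 37, 22, 39, 9}, right has 0 { }.
      Root 39: left subtree has 4 nodes {11, 34, 37, 22}, right has 1 {9}.
        Root 11: left subtree has 0 nodes { }, right has 3 {34, 37, 22}.
          Root 34: left subtree has 0 nodes { }, right has 2 {37, 22}.
            Root 22: left subtree has 1 node {37}, right has 0 { }.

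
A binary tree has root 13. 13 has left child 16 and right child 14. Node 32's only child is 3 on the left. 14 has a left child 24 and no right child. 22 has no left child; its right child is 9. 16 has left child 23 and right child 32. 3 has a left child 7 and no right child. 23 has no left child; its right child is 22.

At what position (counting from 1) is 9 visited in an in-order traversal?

In-order visits the left subtree, then the node, then the right subtree.
At 13: go left to 16.
  At 16: go left to 23.
    At 23: no left child.
    Visit 23.
    At 23: go right to 22.
      At 22: no left child.
      Visit 22.
      At 22: go right to 9.
        9 is a leaf — visit 9.
  Visit 16.
  At 16: go right to 32.
    At 32: go left to 3.
      At 3: go left to 7.
        7 is a leaf — visit 7.
      Visit 3.
      At 3: no right child.
    Visit 32.
    At 32: no right child.
Visit 13.
At 13: go right to 14.
  At 14: go left to 24.
    24 is a leaf — visit 24.
  Visit 14.
  At 14: no right child.
Full in-order sequence: 23, 22, 9, 16, 7, 3, 32, 13, 24, 14.

3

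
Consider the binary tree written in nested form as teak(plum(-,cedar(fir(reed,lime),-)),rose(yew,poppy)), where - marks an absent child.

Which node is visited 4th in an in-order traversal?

lime

In-order visits the left subtree, then the node, then the right subtree.
At teak: go left to plum.
  At plum: no left child.
  Visit plum.
  At plum: go right to cedar.
    At cedar: go left to fir.
      At fir: go left to reed.
        reed is a leaf — visit reed.
      Visit fir.
      At fir: go right to lime.
        lime is a leaf — visit lime.
    Visit cedar.
    At cedar: no right child.
Visit teak.
At teak: go right to rose.
  At rose: go left to yew.
    yew is a leaf — visit yew.
  Visit rose.
  At rose: go right to poppy.
    poppy is a leaf — visit poppy.
Full in-order sequence: plum, reed, fir, lime, cedar, teak, yew, rose, poppy.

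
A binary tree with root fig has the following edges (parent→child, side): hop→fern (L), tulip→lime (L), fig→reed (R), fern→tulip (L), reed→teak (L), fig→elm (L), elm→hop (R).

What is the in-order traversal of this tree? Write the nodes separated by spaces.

In-order visits the left subtree, then the node, then the right subtree.
At fig: go left to elm.
  At elm: no left child.
  Visit elm.
  At elm: go right to hop.
    At hop: go left to fern.
      At fern: go left to tulip.
        At tulip: go left to lime.
          lime is a leaf — visit lime.
        Visit tulip.
        At tulip: no right child.
      Visit fern.
      At fern: no right child.
    Visit hop.
    At hop: no right child.
Visit fig.
At fig: go right to reed.
  At reed: go left to teak.
    teak is a leaf — visit teak.
  Visit reed.
  At reed: no right child.

elm lime tulip fern hop fig teak reed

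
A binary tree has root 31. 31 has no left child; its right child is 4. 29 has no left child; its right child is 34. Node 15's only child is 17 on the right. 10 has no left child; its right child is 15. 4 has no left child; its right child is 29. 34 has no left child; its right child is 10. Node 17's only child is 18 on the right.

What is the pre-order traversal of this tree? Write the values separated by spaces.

31 4 29 34 10 15 17 18

Pre-order visits the node, then its left subtree, then its right subtree.
Visit 31.
At 31: no left child.
At 31: go right to 4.
  Visit 4.
  At 4: no left child.
  At 4: go right to 29.
    Visit 29.
    At 29: no left child.
    At 29: go right to 34.
      Visit 34.
      At 34: no left child.
      At 34: go right to 10.
        Visit 10.
        At 10: no left child.
        At 10: go right to 15.
          Visit 15.
          At 15: no left child.
          At 15: go right to 17.
            Visit 17.
            At 17: no left child.
            At 17: go right to 18.
              18 is a leaf — visit 18.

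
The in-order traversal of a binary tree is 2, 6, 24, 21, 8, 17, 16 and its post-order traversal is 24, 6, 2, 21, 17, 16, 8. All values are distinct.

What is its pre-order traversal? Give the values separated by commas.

8, 21, 2, 6, 24, 16, 17

The last element of post-order is the root; it splits in-order into left and right subtrees.
Root 8: left subtree has 4 nodes {2, 6, 24, 21}, right has 2 {17, 16}.
  Root 21: left subtree has 3 nodes {2, 6, 24}, right has 0 { }.
    Root 2: left subtree has 0 nodes { }, right has 2 {6, 24}.
      Root 6: left subtree has 0 nodes { }, right has 1 {24}.
  Root 16: left subtree has 1 node {17}, right has 0 { }.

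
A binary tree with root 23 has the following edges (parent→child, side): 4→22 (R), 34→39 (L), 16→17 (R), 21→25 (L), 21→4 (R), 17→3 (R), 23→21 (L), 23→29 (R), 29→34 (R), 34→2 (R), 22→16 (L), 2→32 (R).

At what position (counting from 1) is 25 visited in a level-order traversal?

4

Level-order visits nodes level by level from the root, left to right within each level.
Level 0: 23
Level 1: 21, 29
Level 2: 25, 4, 34
Level 3: 22, 39, 2
Level 4: 16, 32
Level 5: 17
Level 6: 3
Full level-order sequence: 23, 21, 29, 25, 4, 34, 22, 39, 2, 16, 32, 17, 3.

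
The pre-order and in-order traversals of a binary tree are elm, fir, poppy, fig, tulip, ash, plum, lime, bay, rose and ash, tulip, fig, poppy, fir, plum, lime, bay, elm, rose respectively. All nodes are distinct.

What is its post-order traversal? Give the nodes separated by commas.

The first element of pre-order is the root; it splits in-order into left and right subtrees.
Root elm: left subtree has 8 nodes {ash, tulip, fig, poppy, fir, plum, lime, bay}, right has 1 {rose}.
  Root fir: left subtree has 4 nodes {ash, tulip, fig, poppy}, right has 3 {plum, lime, bay}.
    Root poppy: left subtree has 3 nodes {ash, tulip, fig}, right has 0 { }.
      Root fig: left subtree has 2 nodes {ash, tulip}, right has 0 { }.
        Root tulip: left subtree has 1 node {ash}, right has 0 { }.
    Root plum: left subtree has 0 nodes { }, right has 2 {lime, bay}.
      Root lime: left subtree has 0 nodes { }, right has 1 {bay}.

ash, tulip, fig, poppy, bay, lime, plum, fir, rose, elm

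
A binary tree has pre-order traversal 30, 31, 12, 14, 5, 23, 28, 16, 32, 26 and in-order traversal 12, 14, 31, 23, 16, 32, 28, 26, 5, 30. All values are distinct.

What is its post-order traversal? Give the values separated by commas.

The first element of pre-order is the root; it splits in-order into left and right subtrees.
Root 30: left subtree has 9 nodes {12, 14, 31, 23, 16, 32, 28, 26, 5}, right has 0 { }.
  Root 31: left subtree has 2 nodes {12, 14}, right has 6 {23, 16, 32, 28, 26, 5}.
    Root 12: left subtree has 0 nodes { }, right has 1 {14}.
    Root 5: left subtree has 5 nodes {23, 16, 32, 28, 26}, right has 0 { }.
      Root 23: left subtree has 0 nodes { }, right has 4 {16, 32, 28, 26}.
        Root 28: left subtree has 2 nodes {16, 32}, right has 1 {26}.
          Root 16: left subtree has 0 nodes { }, right has 1 {32}.

14, 12, 32, 16, 26, 28, 23, 5, 31, 30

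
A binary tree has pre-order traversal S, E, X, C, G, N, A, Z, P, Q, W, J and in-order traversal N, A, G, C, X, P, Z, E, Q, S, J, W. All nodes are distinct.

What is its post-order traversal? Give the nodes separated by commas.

The first element of pre-order is the root; it splits in-order into left and right subtrees.
Root S: left subtree has 9 nodes {N, A, G, C, X, P, Z, E, Q}, right has 2 {J, W}.
  Root E: left subtree has 7 nodes {N, A, G, C, X, P, Z}, right has 1 {Q}.
    Root X: left subtree has 4 nodes {N, A, G, C}, right has 2 {P, Z}.
      Root C: left subtree has 3 nodes {N, A, G}, right has 0 { }.
        Root G: left subtree has 2 nodes {N, A}, right has 0 { }.
          Root N: left subtree has 0 nodes { }, right has 1 {A}.
      Root Z: left subtree has 1 node {P}, right has 0 { }.
  Root W: left subtree has 1 node {J}, right has 0 { }.

A, N, G, C, P, Z, X, Q, E, J, W, S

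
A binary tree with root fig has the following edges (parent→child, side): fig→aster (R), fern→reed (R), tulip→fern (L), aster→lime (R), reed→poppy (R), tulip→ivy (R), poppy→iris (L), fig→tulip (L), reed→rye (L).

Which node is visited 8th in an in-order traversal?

fig

In-order visits the left subtree, then the node, then the right subtree.
At fig: go left to tulip.
  At tulip: go left to fern.
    At fern: no left child.
    Visit fern.
    At fern: go right to reed.
      At reed: go left to rye.
        rye is a leaf — visit rye.
      Visit reed.
      At reed: go right to poppy.
        At poppy: go left to iris.
          iris is a leaf — visit iris.
        Visit poppy.
        At poppy: no right child.
  Visit tulip.
  At tulip: go right to ivy.
    ivy is a leaf — visit ivy.
Visit fig.
At fig: go right to aster.
  At aster: no left child.
  Visit aster.
  At aster: go right to lime.
    lime is a leaf — visit lime.
Full in-order sequence: fern, rye, reed, iris, poppy, tulip, ivy, fig, aster, lime.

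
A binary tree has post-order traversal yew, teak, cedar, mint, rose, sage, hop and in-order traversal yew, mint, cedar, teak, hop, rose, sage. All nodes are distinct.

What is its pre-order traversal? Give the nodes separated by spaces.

hop mint yew cedar teak sage rose

The last element of post-order is the root; it splits in-order into left and right subtrees.
Root hop: left subtree has 4 nodes {yew, mint, cedar, teak}, right has 2 {rose, sage}.
  Root mint: left subtree has 1 node {yew}, right has 2 {cedar, teak}.
    Root cedar: left subtree has 0 nodes { }, right has 1 {teak}.
  Root sage: left subtree has 1 node {rose}, right has 0 { }.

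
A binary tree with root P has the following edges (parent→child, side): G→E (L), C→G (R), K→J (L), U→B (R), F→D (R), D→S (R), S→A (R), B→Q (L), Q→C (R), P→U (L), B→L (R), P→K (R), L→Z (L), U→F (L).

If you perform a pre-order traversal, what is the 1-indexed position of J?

Pre-order visits the node, then its left subtree, then its right subtree.
Visit P.
At P: go left to U.
  Visit U.
  At U: go left to F.
    Visit F.
    At F: no left child.
    At F: go right to D.
      Visit D.
      At D: no left child.
      At D: go right to S.
        Visit S.
        At S: no left child.
        At S: go right to A.
          A is a leaf — visit A.
  At U: go right to B.
    Visit B.
    At B: go left to Q.
      Visit Q.
      At Q: no left child.
      At Q: go right to C.
        Visit C.
        At C: no left child.
        At C: go right to G.
          Visit G.
          At G: go left to E.
            E is a leaf — visit E.
          At G: no right child.
    At B: go right to L.
      Visit L.
      At L: go left to Z.
        Z is a leaf — visit Z.
      At L: no right child.
At P: go right to K.
  Visit K.
  At K: go left to J.
    J is a leaf — visit J.
  At K: no right child.
Full pre-order sequence: P, U, F, D, S, A, B, Q, C, G, E, L, Z, K, J.

15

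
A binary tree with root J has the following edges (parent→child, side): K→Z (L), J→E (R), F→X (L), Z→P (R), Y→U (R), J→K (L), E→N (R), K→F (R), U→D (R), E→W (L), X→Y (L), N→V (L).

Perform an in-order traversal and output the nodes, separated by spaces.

In-order visits the left subtree, then the node, then the right subtree.
At J: go left to K.
  At K: go left to Z.
    At Z: no left child.
    Visit Z.
    At Z: go right to P.
      P is a leaf — visit P.
  Visit K.
  At K: go right to F.
    At F: go left to X.
      At X: go left to Y.
        At Y: no left child.
        Visit Y.
        At Y: go right to U.
          At U: no left child.
          Visit U.
          At U: go right to D.
            D is a leaf — visit D.
      Visit X.
      At X: no right child.
    Visit F.
    At F: no right child.
Visit J.
At J: go right to E.
  At E: go left to W.
    W is a leaf — visit W.
  Visit E.
  At E: go right to N.
    At N: go left to V.
      V is a leaf — visit V.
    Visit N.
    At N: no right child.

Z P K Y U D X F J W E V N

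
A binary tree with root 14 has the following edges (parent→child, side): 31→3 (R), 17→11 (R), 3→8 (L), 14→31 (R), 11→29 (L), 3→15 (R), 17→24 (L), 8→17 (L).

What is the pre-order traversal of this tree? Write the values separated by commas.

Pre-order visits the node, then its left subtree, then its right subtree.
Visit 14.
At 14: no left child.
At 14: go right to 31.
  Visit 31.
  At 31: no left child.
  At 31: go right to 3.
    Visit 3.
    At 3: go left to 8.
      Visit 8.
      At 8: go left to 17.
        Visit 17.
        At 17: go left to 24.
          24 is a leaf — visit 24.
        At 17: go right to 11.
          Visit 11.
          At 11: go left to 29.
            29 is a leaf — visit 29.
          At 11: no right child.
      At 8: no right child.
    At 3: go right to 15.
      15 is a leaf — visit 15.

14, 31, 3, 8, 17, 24, 11, 29, 15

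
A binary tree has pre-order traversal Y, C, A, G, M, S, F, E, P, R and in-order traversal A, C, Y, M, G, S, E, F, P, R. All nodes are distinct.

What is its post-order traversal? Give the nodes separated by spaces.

The first element of pre-order is the root; it splits in-order into left and right subtrees.
Root Y: left subtree has 2 nodes {A, C}, right has 7 {M, G, S, E, F, P, R}.
  Root C: left subtree has 1 node {A}, right has 0 { }.
  Root G: left subtree has 1 node {M}, right has 5 {S, E, F, P, R}.
    Root S: left subtree has 0 nodes { }, right has 4 {E, F, P, R}.
      Root F: left subtree has 1 node {E}, right has 2 {P, R}.
        Root P: left subtree has 0 nodes { }, right has 1 {R}.

A C M E R P F S G Y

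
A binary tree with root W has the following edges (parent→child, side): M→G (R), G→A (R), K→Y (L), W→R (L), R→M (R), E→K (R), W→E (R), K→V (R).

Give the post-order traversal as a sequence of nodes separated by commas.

A, G, M, R, Y, V, K, E, W

Post-order visits the left subtree, then the right subtree, then the node.
At W: go left to R.
  At R: no left child.
  At R: go right to M.
    At M: no left child.
    At M: go right to G.
      At G: no left child.
      At G: go right to A.
        A is a leaf — visit A.
      Visit G.
    Visit M.
  Visit R.
At W: go right to E.
  At E: no left child.
  At E: go right to K.
    At K: go left to Y.
      Y is a leaf — visit Y.
    At K: go right to V.
      V is a leaf — visit V.
    Visit K.
  Visit E.
Visit W.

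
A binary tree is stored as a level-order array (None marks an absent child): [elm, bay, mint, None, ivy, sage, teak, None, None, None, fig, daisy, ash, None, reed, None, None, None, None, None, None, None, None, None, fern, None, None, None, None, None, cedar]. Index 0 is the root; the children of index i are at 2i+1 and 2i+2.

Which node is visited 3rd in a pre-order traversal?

ivy

Pre-order visits the node, then its left subtree, then its right subtree.
Visit elm.
At elm: go left to bay.
  Visit bay.
  At bay: no left child.
  At bay: go right to ivy.
    Visit ivy.
    At ivy: no left child.
    At ivy: go right to fig.
      fig is a leaf — visit fig.
At elm: go right to mint.
  Visit mint.
  At mint: go left to sage.
    Visit sage.
    At sage: go left to daisy.
      Visit daisy.
      At daisy: no left child.
      At daisy: go right to fern.
        fern is a leaf — visit fern.
    At sage: go right to ash.
      ash is a leaf — visit ash.
  At mint: go right to teak.
    Visit teak.
    At teak: no left child.
    At teak: go right to reed.
      Visit reed.
      At reed: no left child.
      At reed: go right to cedar.
        cedar is a leaf — visit cedar.
Full pre-order sequence: elm, bay, ivy, fig, mint, sage, daisy, fern, ash, teak, reed, cedar.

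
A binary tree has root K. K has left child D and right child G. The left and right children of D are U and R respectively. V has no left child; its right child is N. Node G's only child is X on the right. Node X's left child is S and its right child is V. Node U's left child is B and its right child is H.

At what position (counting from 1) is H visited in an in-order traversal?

In-order visits the left subtree, then the node, then the right subtree.
At K: go left to D.
  At D: go left to U.
    At U: go left to B.
      B is a leaf — visit B.
    Visit U.
    At U: go right to H.
      H is a leaf — visit H.
  Visit D.
  At D: go right to R.
    R is a leaf — visit R.
Visit K.
At K: go right to G.
  At G: no left child.
  Visit G.
  At G: go right to X.
    At X: go left to S.
      S is a leaf — visit S.
    Visit X.
    At X: go right to V.
      At V: no left child.
      Visit V.
      At V: go right to N.
        N is a leaf — visit N.
Full in-order sequence: B, U, H, D, R, K, G, S, X, V, N.

3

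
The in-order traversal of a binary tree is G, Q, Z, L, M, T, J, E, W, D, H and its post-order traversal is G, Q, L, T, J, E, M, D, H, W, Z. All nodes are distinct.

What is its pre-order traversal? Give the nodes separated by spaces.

Z Q G W M L E J T H D

The last element of post-order is the root; it splits in-order into left and right subtrees.
Root Z: left subtree has 2 nodes {G, Q}, right has 8 {L, M, T, J, E, W, D, H}.
  Root Q: left subtree has 1 node {G}, right has 0 { }.
  Root W: left subtree has 5 nodes {L, M, T, J, E}, right has 2 {D, H}.
    Root M: left subtree has 1 node {L}, right has 3 {T, J, E}.
      Root E: left subtree has 2 nodes {T, J}, right has 0 { }.
        Root J: left subtree has 1 node {T}, right has 0 { }.
    Root H: left subtree has 1 node {D}, right has 0 { }.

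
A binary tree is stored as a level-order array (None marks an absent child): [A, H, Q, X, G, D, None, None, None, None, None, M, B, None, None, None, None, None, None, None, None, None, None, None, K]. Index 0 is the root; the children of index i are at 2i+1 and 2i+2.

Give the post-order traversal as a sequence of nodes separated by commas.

X, G, H, K, M, B, D, Q, A

Post-order visits the left subtree, then the right subtree, then the node.
At A: go left to H.
  At H: go left to X.
    X is a leaf — visit X.
  At H: go right to G.
    G is a leaf — visit G.
  Visit H.
At A: go right to Q.
  At Q: go left to D.
    At D: go left to M.
      At M: no left child.
      At M: go right to K.
        K is a leaf — visit K.
      Visit M.
    At D: go right to B.
      B is a leaf — visit B.
    Visit D.
  At Q: no right child.
  Visit Q.
Visit A.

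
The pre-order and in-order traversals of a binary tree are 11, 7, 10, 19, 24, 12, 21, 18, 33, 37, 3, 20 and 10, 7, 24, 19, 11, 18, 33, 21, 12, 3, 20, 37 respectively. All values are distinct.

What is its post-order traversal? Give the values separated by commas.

The first element of pre-order is the root; it splits in-order into left and right subtrees.
Root 11: left subtree has 4 nodes {10, 7, 24, 19}, right has 7 {18, 33, 21, 12, 3, 20, 37}.
  Root 7: left subtree has 1 node {10}, right has 2 {24, 19}.
    Root 19: left subtree has 1 node {24}, right has 0 { }.
  Root 12: left subtree has 3 nodes {18, 33, 21}, right has 3 {3, 20, 37}.
    Root 21: left subtree has 2 nodes {18, 33}, right has 0 { }.
      Root 18: left subtree has 0 nodes { }, right has 1 {33}.
    Root 37: left subtree has 2 nodes {3, 20}, right has 0 { }.
      Root 3: left subtree has 0 nodes { }, right has 1 {20}.

10, 24, 19, 7, 33, 18, 21, 20, 3, 37, 12, 11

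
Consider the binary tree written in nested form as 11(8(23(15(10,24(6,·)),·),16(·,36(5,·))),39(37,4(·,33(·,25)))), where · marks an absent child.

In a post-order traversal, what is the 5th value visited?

23

Post-order visits the left subtree, then the right subtree, then the node.
At 11: go left to 8.
  At 8: go left to 23.
    At 23: go left to 15.
      At 15: go left to 10.
        10 is a leaf — visit 10.
      At 15: go right to 24.
        At 24: go left to 6.
          6 is a leaf — visit 6.
        At 24: no right child.
        Visit 24.
      Visit 15.
    At 23: no right child.
    Visit 23.
  At 8: go right to 16.
    At 16: no left child.
    At 16: go right to 36.
      At 36: go left to 5.
        5 is a leaf — visit 5.
      At 36: no right child.
      Visit 36.
    Visit 16.
  Visit 8.
At 11: go right to 39.
  At 39: go left to 37.
    37 is a leaf — visit 37.
  At 39: go right to 4.
    At 4: no left child.
    At 4: go right to 33.
      At 33: no left child.
      At 33: go right to 25.
        25 is a leaf — visit 25.
      Visit 33.
    Visit 4.
  Visit 39.
Visit 11.
Full post-order sequence: 10, 6, 24, 15, 23, 5, 36, 16, 8, 37, 25, 33, 4, 39, 11.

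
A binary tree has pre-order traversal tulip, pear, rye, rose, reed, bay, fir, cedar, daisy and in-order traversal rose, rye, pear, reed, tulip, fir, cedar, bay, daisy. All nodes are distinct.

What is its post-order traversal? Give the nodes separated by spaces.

The first element of pre-order is the root; it splits in-order into left and right subtrees.
Root tulip: left subtree has 4 nodes {rose, rye, pear, reed}, right has 4 {fir, cedar, bay, daisy}.
  Root pear: left subtree has 2 nodes {rose, rye}, right has 1 {reed}.
    Root rye: left subtree has 1 node {rose}, right has 0 { }.
  Root bay: left subtree has 2 nodes {fir, cedar}, right has 1 {daisy}.
    Root fir: left subtree has 0 nodes { }, right has 1 {cedar}.

rose rye reed pear cedar fir daisy bay tulip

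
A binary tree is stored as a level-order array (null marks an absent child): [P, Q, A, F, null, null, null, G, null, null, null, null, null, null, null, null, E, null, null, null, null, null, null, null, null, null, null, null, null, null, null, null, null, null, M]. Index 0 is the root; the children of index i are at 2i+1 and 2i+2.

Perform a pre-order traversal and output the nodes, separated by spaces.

Pre-order visits the node, then its left subtree, then its right subtree.
Visit P.
At P: go left to Q.
  Visit Q.
  At Q: go left to F.
    Visit F.
    At F: go left to G.
      Visit G.
      At G: no left child.
      At G: go right to E.
        Visit E.
        At E: no left child.
        At E: go right to M.
          M is a leaf — visit M.
    At F: no right child.
  At Q: no right child.
At P: go right to A.
  A is a leaf — visit A.

P Q F G E M A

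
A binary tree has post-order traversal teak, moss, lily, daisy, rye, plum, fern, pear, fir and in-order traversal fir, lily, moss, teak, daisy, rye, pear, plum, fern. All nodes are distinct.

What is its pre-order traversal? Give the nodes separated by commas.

The last element of post-order is the root; it splits in-order into left and right subtrees.
Root fir: left subtree has 0 nodes { }, right has 8 {lily, moss, teak, daisy, rye, pear, plum, fern}.
  Root pear: left subtree has 5 nodes {lily, moss, teak, daisy, rye}, right has 2 {plum, fern}.
    Root rye: left subtree has 4 nodes {lily, moss, teak, daisy}, right has 0 { }.
      Root daisy: left subtree has 3 nodes {lily, moss, teak}, right has 0 { }.
        Root lily: left subtree has 0 nodes { }, right has 2 {moss, teak}.
          Root moss: left subtree has 0 nodes { }, right has 1 {teak}.
    Root fern: left subtree has 1 node {plum}, right has 0 { }.

fir, pear, rye, daisy, lily, moss, teak, fern, plum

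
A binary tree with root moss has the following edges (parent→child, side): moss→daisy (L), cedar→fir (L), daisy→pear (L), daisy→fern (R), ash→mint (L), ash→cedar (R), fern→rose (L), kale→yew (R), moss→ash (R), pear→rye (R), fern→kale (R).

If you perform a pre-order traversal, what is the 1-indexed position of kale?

7

Pre-order visits the node, then its left subtree, then its right subtree.
Visit moss.
At moss: go left to daisy.
  Visit daisy.
  At daisy: go left to pear.
    Visit pear.
    At pear: no left child.
    At pear: go right to rye.
      rye is a leaf — visit rye.
  At daisy: go right to fern.
    Visit fern.
    At fern: go left to rose.
      rose is a leaf — visit rose.
    At fern: go right to kale.
      Visit kale.
      At kale: no left child.
      At kale: go right to yew.
        yew is a leaf — visit yew.
At moss: go right to ash.
  Visit ash.
  At ash: go left to mint.
    mint is a leaf — visit mint.
  At ash: go right to cedar.
    Visit cedar.
    At cedar: go left to fir.
      fir is a leaf — visit fir.
    At cedar: no right child.
Full pre-order sequence: moss, daisy, pear, rye, fern, rose, kale, yew, ash, mint, cedar, fir.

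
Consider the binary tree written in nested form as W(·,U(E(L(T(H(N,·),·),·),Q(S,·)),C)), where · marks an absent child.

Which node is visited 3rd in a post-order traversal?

Post-order visits the left subtree, then the right subtree, then the node.
At W: no left child.
At W: go right to U.
  At U: go left to E.
    At E: go left to L.
      At L: go left to T.
        At T: go left to H.
          At H: go left to N.
            N is a leaf — visit N.
          At H: no right child.
          Visit H.
        At T: no right child.
        Visit T.
      At L: no right child.
      Visit L.
    At E: go right to Q.
      At Q: go left to S.
        S is a leaf — visit S.
      At Q: no right child.
      Visit Q.
    Visit E.
  At U: go right to C.
    C is a leaf — visit C.
  Visit U.
Visit W.
Full post-order sequence: N, H, T, L, S, Q, E, C, U, W.

T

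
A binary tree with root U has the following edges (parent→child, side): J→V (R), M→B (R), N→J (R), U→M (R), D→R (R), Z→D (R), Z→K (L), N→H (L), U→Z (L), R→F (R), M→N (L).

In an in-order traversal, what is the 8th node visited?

N

In-order visits the left subtree, then the node, then the right subtree.
At U: go left to Z.
  At Z: go left to K.
    K is a leaf — visit K.
  Visit Z.
  At Z: go right to D.
    At D: no left child.
    Visit D.
    At D: go right to R.
      At R: no left child.
      Visit R.
      At R: go right to F.
        F is a leaf — visit F.
Visit U.
At U: go right to M.
  At M: go left to N.
    At N: go left to H.
      H is a leaf — visit H.
    Visit N.
    At N: go right to J.
      At J: no left child.
      Visit J.
      At J: go right to V.
        V is a leaf — visit V.
  Visit M.
  At M: go right to B.
    B is a leaf — visit B.
Full in-order sequence: K, Z, D, R, F, U, H, N, J, V, M, B.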